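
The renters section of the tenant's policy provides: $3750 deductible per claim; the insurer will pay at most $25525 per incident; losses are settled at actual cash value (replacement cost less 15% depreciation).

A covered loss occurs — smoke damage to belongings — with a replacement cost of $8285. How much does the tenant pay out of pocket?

Depreciate 15%: the covered value is $8285 × 0.85 = $7042.25.
Subtract the deductible: $7042.25 − $3750 = $3292.25.
$3292.25 ≤ $25525, so the limit doesn't bind; insurer pays $3292.25.
The tenant bears the rest of the original loss: $8285 − $3292.25 = $4992.75.

$4992.75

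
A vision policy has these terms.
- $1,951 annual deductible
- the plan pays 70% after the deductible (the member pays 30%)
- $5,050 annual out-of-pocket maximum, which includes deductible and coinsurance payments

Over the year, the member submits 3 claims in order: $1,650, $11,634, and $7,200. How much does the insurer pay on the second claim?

$8,234

Claim 1 — $1,650: all of it applies to the deductible. Member owes $1,650 (running OOP $1,650). Plan pays $1,650 − $1,650 = $0.
Claim 2 — $11,634: $301 to deductible, leaving $11,333; coinsurance $11,333 × 30% = $3,399.90. Together that's $301 + $3,399.90 = $3,700.90. OOP would hit $5,350.90 > $5,050, so the cap limits the member to $5,050 − $1,650 = $3,400. Plan pays $11,634 − $3,400 = $8,234.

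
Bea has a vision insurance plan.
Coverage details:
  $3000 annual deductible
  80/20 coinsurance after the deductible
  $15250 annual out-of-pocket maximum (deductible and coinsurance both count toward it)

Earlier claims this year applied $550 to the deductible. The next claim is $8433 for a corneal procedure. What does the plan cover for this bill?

Remaining deductible: $3000 − $550 = $2450.
After the $2450 deductible portion, $8433 − $2450 = $5983 is subject to coinsurance.
Member's 20% share of $5983 is $1196.60.
So the member owes $2450 + $1196.60 = $3646.60 before any cap.
Total out-of-pocket so far would be $550 + $3646.60 = $4196.60, below the $15250 cap — no reduction.
The insurer covers the remainder: $8433 − $3646.60 = $4786.40.

$4786.40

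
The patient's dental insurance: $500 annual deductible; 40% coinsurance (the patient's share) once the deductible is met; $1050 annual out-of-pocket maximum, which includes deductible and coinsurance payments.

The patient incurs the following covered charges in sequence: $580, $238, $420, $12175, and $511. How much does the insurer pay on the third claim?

#1 ($580): deductible takes $500, $80 remains; coinsurance $80 × 40% = $32. Patient pays $532; OOP now $532. Insurer: $580 − $532 = $48.
#2 ($238): deductible already satisfied, so patient's share is 40% × $238 = $95.20. Patient owes $95.20 (running OOP $627.20). Insurer: $238 − $95.20 = $142.80.
#3 ($420): 40% coinsurance on $420 = $168. Patient owes $168 (running OOP $795.20). Insurer: $420 − $168 = $252.

$252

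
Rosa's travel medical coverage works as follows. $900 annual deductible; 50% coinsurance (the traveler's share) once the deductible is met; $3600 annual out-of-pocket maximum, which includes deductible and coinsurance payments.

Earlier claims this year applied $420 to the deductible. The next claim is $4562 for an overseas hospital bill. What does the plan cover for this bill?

$2041

Remaining deductible: $900 − $420 = $480.
The remaining $4082 (= $4562 − $480) moves to coinsurance.
Traveler's 50% share of $4082 is $2041.
So the traveler owes $480 + $2041 = $2521 before any cap.
Total out-of-pocket so far would be $420 + $2521 = $2941, below the $3600 cap — no reduction.
The plan picks up $4562 − $2521 = $2041.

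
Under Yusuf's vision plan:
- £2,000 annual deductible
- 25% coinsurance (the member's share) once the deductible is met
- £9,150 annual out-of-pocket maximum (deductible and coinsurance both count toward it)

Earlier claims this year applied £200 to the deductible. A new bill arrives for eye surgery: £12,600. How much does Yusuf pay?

£4,500

Remaining deductible: £2,000 − £200 = £1,800.
After the £1,800 deductible portion, £12,600 − £1,800 = £10,800 is subject to coinsurance.
25% of £10,800 = £2,700 falls to the member.
That puts the member's cost at £1,800 + £2,700 = £4,500 before any cap.
Total out-of-pocket so far would be £200 + £4,500 = £4,700, below the £9,150 cap — no reduction.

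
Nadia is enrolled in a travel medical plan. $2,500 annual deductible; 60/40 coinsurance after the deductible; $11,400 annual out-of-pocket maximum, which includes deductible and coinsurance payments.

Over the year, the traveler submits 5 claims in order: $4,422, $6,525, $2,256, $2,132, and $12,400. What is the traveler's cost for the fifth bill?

$3,766

Claim 1 ($4,422): $2,500 finishes the deductible; $1,922 goes to coinsurance; coinsurance $1,922 × 40% = $768.80. Cost to traveler: $3,268.80. OOP to date $3,268.80.
Claim 2 ($6,525): deductible met; 40% of $6,525 = $2,610. Traveler pays $2,610; OOP now $5,878.80.
Claim 3 ($2,256): 40% coinsurance on $2,256 = $902.40. Traveler owes $902.40 (running OOP $6,781.20).
Claim 4 ($2,132): deductible met; 40% of $2,132 = $852.80. Traveler pays $852.80; OOP now $7,634.
Claim 5 ($12,400): deductible met; 40% of $12,400 = $4,960. OOP would hit $12,594 > $11,400, so the cap limits the traveler to $11,400 − $7,634 = $3,766.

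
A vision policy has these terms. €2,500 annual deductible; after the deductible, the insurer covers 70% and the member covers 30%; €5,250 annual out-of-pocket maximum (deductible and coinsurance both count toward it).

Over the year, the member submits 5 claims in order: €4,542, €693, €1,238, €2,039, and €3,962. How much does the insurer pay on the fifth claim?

€3,015.60

Claim 1 (€4,542): €2,500 to deductible, leaving €2,042; member's 30% is €612.60. Member pays €3,112.60; OOP now €3,112.60. Plan pays €4,542 − €3,112.60 = €1,429.40.
Claim 2 (€693): deductible already satisfied, so member's share is 30% × €693 = €207.90. Cost to member: €207.90. OOP to date €3,320.50. Plan pays €693 − €207.90 = €485.10.
Claim 3 (€1,238): deductible met; 30% of €1,238 = €371.40. Cost to member: €371.40. OOP to date €3,691.90. Plan pays €1,238 − €371.40 = €866.60.
Claim 4 (€2,039): deductible already satisfied, so member's share is 30% × €2,039 = €611.70. Member pays €611.70; OOP now €4,303.60. Insurer: €2,039 − €611.70 = €1,427.30.
Claim 5 (€3,962): 30% coinsurance on €3,962 = €1,188.60. That would push OOP to €5,492.20, over the €5,250 cap, so member pays €5,250 − €4,303.60 = €946.40. Insurer: €3,962 − €946.40 = €3,015.60.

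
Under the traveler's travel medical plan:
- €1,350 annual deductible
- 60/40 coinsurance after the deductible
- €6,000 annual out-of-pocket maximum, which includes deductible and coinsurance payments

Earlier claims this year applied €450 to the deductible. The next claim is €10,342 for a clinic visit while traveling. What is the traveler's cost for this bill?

€450 of the €1,350 deductible is already met, leaving €900.
That leaves €10,342 − €900 = €9,442 for coinsurance.
40% of €9,442 = €3,776.80 falls to the traveler.
Traveler responsibility before any cap: €900 + €3,776.80 = €4,676.80.
Total out-of-pocket so far would be €450 + €4,676.80 = €5,126.80, below the €6,000 cap — no reduction.

€4,676.80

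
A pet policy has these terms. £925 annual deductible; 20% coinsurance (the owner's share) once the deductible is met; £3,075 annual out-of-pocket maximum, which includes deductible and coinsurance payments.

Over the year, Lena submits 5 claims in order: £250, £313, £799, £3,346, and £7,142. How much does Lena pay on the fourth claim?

£669.20

Bill 1, £250: all of it applies to the deductible. Owner owes £250 (running OOP £250).
Bill 2, £313: entire amount goes to the deductible. Owner pays £313; OOP now £563.
Bill 3, £799: £362 finishes the deductible; £437 goes to coinsurance; 20% of £437 = £87.40. Owner pays £449.40; OOP now £1,012.40.
Bill 4, £3,346: deductible already satisfied, so owner's share is 20% × £3,346 = £669.20. Cost to owner: £669.20. OOP to date £1,681.60.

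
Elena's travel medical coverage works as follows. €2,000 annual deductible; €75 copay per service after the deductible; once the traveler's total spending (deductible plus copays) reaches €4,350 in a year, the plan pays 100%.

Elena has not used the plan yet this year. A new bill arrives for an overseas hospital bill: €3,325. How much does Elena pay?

Nothing has been paid toward the €2,000 deductible, so the first €2,000 of this charge is applied there.
After the €2,000 deductible portion, €3,325 − €2,000 = €1,325 is subject to the copay.
Copay on this service: €75.
So the traveler owes €2,000 + €75 = €2,075 before any cap.
Cumulative spending €0 + €2,075 = €2,075 stays under the €4,350 maximum.

€2,075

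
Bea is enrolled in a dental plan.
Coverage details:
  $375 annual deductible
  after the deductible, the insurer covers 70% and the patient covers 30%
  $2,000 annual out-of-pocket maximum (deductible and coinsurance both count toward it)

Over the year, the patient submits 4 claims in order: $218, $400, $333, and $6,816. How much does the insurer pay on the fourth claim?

$5,363.80

#1 ($218): fully absorbed by the deductible. Cost to patient: $218. OOP to date $218. Plan pays $218 − $218 = $0.
#2 ($400): $157 finishes the deductible; $243 goes to coinsurance; coinsurance $243 × 30% = $72.90. Cost to patient: $229.90. OOP to date $447.90. Insurer: $400 − $229.90 = $170.10.
#3 ($333): deductible already satisfied, so patient's share is 30% × $333 = $99.90. Patient owes $99.90 (running OOP $547.80). Plan pays $333 − $99.90 = $233.10.
#4 ($6,816): deductible already satisfied, so patient's share is 30% × $6,816 = $2,044.80. That would push OOP to $2,592.60, over the $2,000 cap, so patient pays $2,000 − $547.80 = $1,452.20. Insurer: $6,816 − $1,452.20 = $5,363.80.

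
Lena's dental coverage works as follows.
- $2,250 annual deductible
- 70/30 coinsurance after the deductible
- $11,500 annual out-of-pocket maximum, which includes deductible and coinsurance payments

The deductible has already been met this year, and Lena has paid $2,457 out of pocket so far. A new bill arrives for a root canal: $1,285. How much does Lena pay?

With the deductible met, the entire $1,285 is subject to coinsurance.
30% of $1,285 = $385.50 falls to the patient.
Cumulative spending $2,457 + $385.50 = $2,842.50 stays under the $11,500 maximum.

$385.50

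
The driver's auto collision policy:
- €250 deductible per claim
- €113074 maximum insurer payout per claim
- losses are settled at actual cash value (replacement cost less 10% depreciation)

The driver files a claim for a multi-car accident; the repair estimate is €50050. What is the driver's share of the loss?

Actual cash value after 10% depreciation: €50050 × 90% = €45045.
Less the €250 deductible: €45045 − €250 = €44795.
€44795 is within the €113074 limit, so the insurer pays €44795.
The driver bears the rest of the original loss: €50050 − €44795 = €5255.

€5255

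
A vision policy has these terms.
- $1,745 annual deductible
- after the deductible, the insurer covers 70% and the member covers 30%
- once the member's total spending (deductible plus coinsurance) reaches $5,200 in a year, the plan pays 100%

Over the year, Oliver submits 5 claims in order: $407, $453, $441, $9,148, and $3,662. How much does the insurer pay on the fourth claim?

Claim 1 — $407: fully absorbed by the deductible. Member pays $407; OOP now $407. Insurer: $407 − $407 = $0.
Claim 2 — $453: fully absorbed by the deductible. Member pays $453; OOP now $860. Plan pays $453 − $453 = $0.
Claim 3 — $441: fully absorbed by the deductible. Member pays $441; OOP now $1,301. Insurer: $441 − $441 = $0.
Claim 4 — $9,148: deductible takes $444, $8,704 remains; member's 30% is $2,611.20. Member pays $3,055.20; OOP now $4,356.20. Plan pays $9,148 − $3,055.20 = $6,092.80.

$6,092.80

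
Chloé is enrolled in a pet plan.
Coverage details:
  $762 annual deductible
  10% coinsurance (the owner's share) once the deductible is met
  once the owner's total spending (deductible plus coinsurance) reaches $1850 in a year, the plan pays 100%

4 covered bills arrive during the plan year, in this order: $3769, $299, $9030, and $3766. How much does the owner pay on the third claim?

Claim 1 ($3769): $762 finishes the deductible; $3007 goes to coinsurance; coinsurance $3007 × 10% = $300.70. Owner pays $1062.70; OOP now $1062.70.
Claim 2 ($299): 10% coinsurance on $299 = $29.90. Owner pays $29.90; OOP now $1092.60.
Claim 3 ($9030): deductible already satisfied, so owner's share is 10% × $9030 = $903. Adding that to $1092.60 gives $1995.60, past the $1850 cap; owner pays only $1850 − $1092.60 = $757.40.

$757.40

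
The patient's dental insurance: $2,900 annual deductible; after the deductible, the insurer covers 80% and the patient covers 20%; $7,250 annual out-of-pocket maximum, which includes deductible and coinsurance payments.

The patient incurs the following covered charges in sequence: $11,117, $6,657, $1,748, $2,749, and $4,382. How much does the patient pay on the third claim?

$349.60

Claim 1 — $11,117: $2,900 to deductible, leaving $8,217; coinsurance $8,217 × 20% = $1,643.40. Patient owes $4,543.40 (running OOP $4,543.40).
Claim 2 — $6,657: deductible met; 20% of $6,657 = $1,331.40. Patient pays $1,331.40; OOP now $5,874.80.
Claim 3 — $1,748: deductible met; 20% of $1,748 = $349.60. Cost to patient: $349.60. OOP to date $6,224.40.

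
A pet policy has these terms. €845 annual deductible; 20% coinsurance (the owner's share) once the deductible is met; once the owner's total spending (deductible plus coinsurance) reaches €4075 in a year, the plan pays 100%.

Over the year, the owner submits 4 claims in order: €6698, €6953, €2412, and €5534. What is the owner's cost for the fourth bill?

Claim 1 (€6698): €845 to deductible, leaving €5853; 20% of €5853 = €1170.60. Owner owes €2015.60 (running OOP €2015.60).
Claim 2 (€6953): deductible met; 20% of €6953 = €1390.60. Owner owes €1390.60 (running OOP €3406.20).
Claim 3 (€2412): deductible met; 20% of €2412 = €482.40. Owner owes €482.40 (running OOP €3888.60).
Claim 4 (€5534): deductible met; 20% of €5534 = €1106.80. That would push OOP to €4995.40, over the €4075 cap, so owner pays €4075 − €3888.60 = €186.40.

€186.40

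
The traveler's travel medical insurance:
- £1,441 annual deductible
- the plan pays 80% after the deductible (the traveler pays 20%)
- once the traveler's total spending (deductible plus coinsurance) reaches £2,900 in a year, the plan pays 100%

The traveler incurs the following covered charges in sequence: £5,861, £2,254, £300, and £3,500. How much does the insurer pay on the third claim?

£240

Claim 1 — £5,861: £1,441 finishes the deductible; £4,420 goes to coinsurance; coinsurance £4,420 × 20% = £884. Cost to traveler: £2,325. OOP to date £2,325. Insurer: £5,861 − £2,325 = £3,536.
Claim 2 — £2,254: deductible already satisfied, so traveler's share is 20% × £2,254 = £450.80. Traveler owes £450.80 (running OOP £2,775.80). Plan pays £2,254 − £450.80 = £1,803.20.
Claim 3 — £300: 20% coinsurance on £300 = £60. Traveler pays £60; OOP now £2,835.80. Insurer: £300 − £60 = £240.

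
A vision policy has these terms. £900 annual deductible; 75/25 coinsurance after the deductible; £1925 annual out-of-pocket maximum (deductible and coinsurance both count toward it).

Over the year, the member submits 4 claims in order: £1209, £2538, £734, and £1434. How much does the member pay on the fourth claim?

£129.75

Claim 1 (£1209): £900 to deductible, leaving £309; member's 25% is £77.25. Cost to member: £977.25. OOP to date £977.25.
Claim 2 (£2538): 25% coinsurance on £2538 = £634.50. Member pays £634.50; OOP now £1611.75.
Claim 3 (£734): 25% coinsurance on £734 = £183.50. Member pays £183.50; OOP now £1795.25.
Claim 4 (£1434): deductible already satisfied, so member's share is 25% × £1434 = £358.50. Adding that to £1795.25 gives £2153.75, past the £1925 cap; member pays only £1925 − £1795.25 = £129.75.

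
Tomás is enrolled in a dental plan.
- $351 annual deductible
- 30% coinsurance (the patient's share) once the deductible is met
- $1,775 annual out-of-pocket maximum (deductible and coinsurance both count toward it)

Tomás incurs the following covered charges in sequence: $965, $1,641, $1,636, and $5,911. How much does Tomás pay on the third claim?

Claim 1 — $965: deductible takes $351, $614 remains; 30% of $614 = $184.20. Patient pays $535.20; OOP now $535.20.
Claim 2 — $1,641: deductible met; 30% of $1,641 = $492.30. Cost to patient: $492.30. OOP to date $1,027.50.
Claim 3 — $1,636: deductible already satisfied, so patient's share is 30% × $1,636 = $490.80. Patient pays $490.80; OOP now $1,518.30.

$490.80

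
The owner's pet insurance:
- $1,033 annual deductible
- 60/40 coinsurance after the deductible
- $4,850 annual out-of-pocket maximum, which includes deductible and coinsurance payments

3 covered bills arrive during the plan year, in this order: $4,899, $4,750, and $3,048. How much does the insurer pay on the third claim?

$2,677.40

Bill 1, $4,899: $1,033 finishes the deductible; $3,866 goes to coinsurance; owner's 40% is $1,546.40. Owner pays $2,579.40; OOP now $2,579.40. Insurer: $4,899 − $2,579.40 = $2,319.60.
Bill 2, $4,750: deductible already satisfied, so owner's share is 40% × $4,750 = $1,900. Cost to owner: $1,900. OOP to date $4,479.40. Plan pays $4,750 − $1,900 = $2,850.
Bill 3, $3,048: deductible met; 40% of $3,048 = $1,219.20. OOP would hit $5,698.60 > $4,850, so the cap limits the owner to $4,850 − $4,479.40 = $370.60. Plan pays $3,048 − $370.60 = $2,677.40.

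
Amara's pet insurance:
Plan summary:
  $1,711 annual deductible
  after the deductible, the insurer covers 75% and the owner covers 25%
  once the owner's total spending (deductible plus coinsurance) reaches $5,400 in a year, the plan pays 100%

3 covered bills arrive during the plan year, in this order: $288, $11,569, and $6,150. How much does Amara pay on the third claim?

Bill 1, $288: fully absorbed by the deductible. Cost to owner: $288. OOP to date $288.
Bill 2, $11,569: $1,423 to deductible, leaving $10,146; owner's 25% is $2,536.50. Cost to owner: $3,959.50. OOP to date $4,247.50.
Bill 3, $6,150: deductible met; 25% of $6,150 = $1,537.50. OOP would hit $5,785 > $5,400, so the cap limits the owner to $5,400 − $4,247.50 = $1,152.50.

$1,152.50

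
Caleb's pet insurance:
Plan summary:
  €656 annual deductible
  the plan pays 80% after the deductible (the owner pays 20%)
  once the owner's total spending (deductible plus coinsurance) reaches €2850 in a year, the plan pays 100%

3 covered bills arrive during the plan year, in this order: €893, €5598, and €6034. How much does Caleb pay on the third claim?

#1 (€893): deductible takes €656, €237 remains; coinsurance €237 × 20% = €47.40. Owner owes €703.40 (running OOP €703.40).
#2 (€5598): deductible met; 20% of €5598 = €1119.60. Owner pays €1119.60; OOP now €1823.
#3 (€6034): deductible met; 20% of €6034 = €1206.80. OOP would hit €3029.80 > €2850, so the cap limits the owner to €2850 − €1823 = €1027.

€1027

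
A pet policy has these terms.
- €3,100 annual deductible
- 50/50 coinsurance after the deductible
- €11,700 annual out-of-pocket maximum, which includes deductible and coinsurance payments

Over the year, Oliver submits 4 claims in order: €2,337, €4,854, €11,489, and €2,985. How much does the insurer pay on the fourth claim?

€2,175

Claim 1 — €2,337: entire amount goes to the deductible. Owner pays €2,337; OOP now €2,337. Plan pays €2,337 − €2,337 = €0.
Claim 2 — €4,854: €763 to deductible, leaving €4,091; 50% of €4,091 = €2,045.50. Owner pays €2,808.50; OOP now €5,145.50. Plan pays €4,854 − €2,808.50 = €2,045.50.
Claim 3 — €11,489: deductible met; 50% of €11,489 = €5,744.50. Owner pays €5,744.50; OOP now €10,890. Insurer: €11,489 − €5,744.50 = €5,744.50.
Claim 4 — €2,985: 50% coinsurance on €2,985 = €1,492.50. Adding that to €10,890 gives €12,382.50, past the €11,700 cap; owner pays only €11,700 − €10,890 = €810. Plan pays €2,985 − €810 = €2,175.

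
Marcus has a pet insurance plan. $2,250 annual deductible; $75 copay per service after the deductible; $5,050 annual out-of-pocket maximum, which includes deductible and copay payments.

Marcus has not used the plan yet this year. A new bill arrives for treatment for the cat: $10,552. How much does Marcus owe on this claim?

Nothing has been paid toward the $2,250 deductible, so the first $2,250 of this charge is applied there.
The remaining $8,302 (= $10,552 − $2,250) moves to the copay.
Copay on this service: $75.
Owner responsibility before any cap: $2,250 + $75 = $2,325.
Year-to-date out-of-pocket becomes $0 + $2,325 = $2,325, still under the $5,050 maximum, so no cap applies.

$2,325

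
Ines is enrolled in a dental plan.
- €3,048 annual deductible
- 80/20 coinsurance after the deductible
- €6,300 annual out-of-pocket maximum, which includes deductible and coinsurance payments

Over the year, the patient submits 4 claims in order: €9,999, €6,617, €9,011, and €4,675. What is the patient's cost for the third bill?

€538.40

Claim 1 (€9,999): deductible takes €3,048, €6,951 remains; coinsurance €6,951 × 20% = €1,390.20. Cost to patient: €4,438.20. OOP to date €4,438.20.
Claim 2 (€6,617): deductible met; 20% of €6,617 = €1,323.40. Cost to patient: €1,323.40. OOP to date €5,761.60.
Claim 3 (€9,011): deductible already satisfied, so patient's share is 20% × €9,011 = €1,802.20. That would push OOP to €7,563.80, over the €6,300 cap, so patient pays €6,300 − €5,761.60 = €538.40.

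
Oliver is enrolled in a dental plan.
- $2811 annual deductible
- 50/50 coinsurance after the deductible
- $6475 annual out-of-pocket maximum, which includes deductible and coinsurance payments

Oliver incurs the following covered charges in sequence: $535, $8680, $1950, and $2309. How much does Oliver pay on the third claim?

$462

#1 ($535): all of it applies to the deductible. Cost to patient: $535. OOP to date $535.
#2 ($8680): $2276 to deductible, leaving $6404; patient's 50% is $3202. Patient owes $5478 (running OOP $6013).
#3 ($1950): deductible already satisfied, so patient's share is 50% × $1950 = $975. OOP would hit $6988 > $6475, so the cap limits the patient to $6475 − $6013 = $462.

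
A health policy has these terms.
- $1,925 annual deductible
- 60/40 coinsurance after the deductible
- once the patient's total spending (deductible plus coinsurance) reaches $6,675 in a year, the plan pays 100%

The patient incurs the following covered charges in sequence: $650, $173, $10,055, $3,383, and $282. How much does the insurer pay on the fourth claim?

$2,214.20

Claim 1 — $650: all of it applies to the deductible. Patient pays $650; OOP now $650. Insurer: $650 − $650 = $0.
Claim 2 — $173: all of it applies to the deductible. Patient pays $173; OOP now $823. Plan pays $173 − $173 = $0.
Claim 3 — $10,055: $1,102 finishes the deductible; $8,953 goes to coinsurance; 40% of $8,953 = $3,581.20. Patient owes $4,683.20 (running OOP $5,506.20). Plan pays $10,055 − $4,683.20 = $5,371.80.
Claim 4 — $3,383: 40% coinsurance on $3,383 = $1,353.20. OOP would hit $6,859.40 > $6,675, so the cap limits the patient to $6,675 − $5,506.20 = $1,168.80. Plan pays $3,383 − $1,168.80 = $2,214.20.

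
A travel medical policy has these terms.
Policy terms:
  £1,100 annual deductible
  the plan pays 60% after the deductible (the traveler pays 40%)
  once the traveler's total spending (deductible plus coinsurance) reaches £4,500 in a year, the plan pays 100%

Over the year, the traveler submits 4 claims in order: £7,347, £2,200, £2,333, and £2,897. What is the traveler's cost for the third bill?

£21.20

Claim 1 (£7,347): deductible takes £1,100, £6,247 remains; coinsurance £6,247 × 40% = £2,498.80. Cost to traveler: £3,598.80. OOP to date £3,598.80.
Claim 2 (£2,200): deductible already satisfied, so traveler's share is 40% × £2,200 = £880. Traveler owes £880 (running OOP £4,478.80).
Claim 3 (£2,333): 40% coinsurance on £2,333 = £933.20. That would push OOP to £5,412, over the £4,500 cap, so traveler pays £4,500 − £4,478.80 = £21.20.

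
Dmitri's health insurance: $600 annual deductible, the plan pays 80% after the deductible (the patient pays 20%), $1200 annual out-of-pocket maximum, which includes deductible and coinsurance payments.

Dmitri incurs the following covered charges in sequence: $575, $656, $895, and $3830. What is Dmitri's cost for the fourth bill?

$294.80

Claim 1 ($575): fully absorbed by the deductible. Patient pays $575; OOP now $575.
Claim 2 ($656): $25 finishes the deductible; $631 goes to coinsurance; patient's 20% is $126.20. Patient owes $151.20 (running OOP $726.20).
Claim 3 ($895): 20% coinsurance on $895 = $179. Patient pays $179; OOP now $905.20.
Claim 4 ($3830): 20% coinsurance on $3830 = $766. Adding that to $905.20 gives $1671.20, past the $1200 cap; patient pays only $1200 − $905.20 = $294.80.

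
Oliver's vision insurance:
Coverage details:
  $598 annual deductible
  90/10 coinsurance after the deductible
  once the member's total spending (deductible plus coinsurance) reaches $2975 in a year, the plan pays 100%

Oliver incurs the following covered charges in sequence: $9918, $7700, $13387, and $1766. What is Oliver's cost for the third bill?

#1 ($9918): deductible takes $598, $9320 remains; coinsurance $9320 × 10% = $932. Member owes $1530 (running OOP $1530).
#2 ($7700): deductible met; 10% of $7700 = $770. Member pays $770; OOP now $2300.
#3 ($13387): 10% coinsurance on $13387 = $1338.70. That would push OOP to $3638.70, over the $2975 cap, so member pays $2975 − $2300 = $675.

$675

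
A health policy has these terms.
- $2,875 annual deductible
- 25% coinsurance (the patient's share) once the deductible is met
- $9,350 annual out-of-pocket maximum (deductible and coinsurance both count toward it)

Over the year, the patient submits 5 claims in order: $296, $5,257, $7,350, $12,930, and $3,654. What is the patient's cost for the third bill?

$1,837.50

Bill 1, $296: fully absorbed by the deductible. Cost to patient: $296. OOP to date $296.
Bill 2, $5,257: $2,579 to deductible, leaving $2,678; patient's 25% is $669.50. Patient pays $3,248.50; OOP now $3,544.50.
Bill 3, $7,350: deductible met; 25% of $7,350 = $1,837.50. Cost to patient: $1,837.50. OOP to date $5,382.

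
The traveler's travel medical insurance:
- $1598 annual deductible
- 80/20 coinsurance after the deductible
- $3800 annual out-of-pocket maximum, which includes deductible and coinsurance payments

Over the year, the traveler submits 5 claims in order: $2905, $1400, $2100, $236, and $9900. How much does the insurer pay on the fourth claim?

Bill 1, $2905: $1598 finishes the deductible; $1307 goes to coinsurance; coinsurance $1307 × 20% = $261.40. Traveler owes $1859.40 (running OOP $1859.40). Insurer: $2905 − $1859.40 = $1045.60.
Bill 2, $1400: deductible already satisfied, so traveler's share is 20% × $1400 = $280. Cost to traveler: $280. OOP to date $2139.40. Insurer: $1400 − $280 = $1120.
Bill 3, $2100: 20% coinsurance on $2100 = $420. Traveler pays $420; OOP now $2559.40. Plan pays $2100 − $420 = $1680.
Bill 4, $236: deductible met; 20% of $236 = $47.20. Cost to traveler: $47.20. OOP to date $2606.60. Insurer: $236 − $47.20 = $188.80.

$188.80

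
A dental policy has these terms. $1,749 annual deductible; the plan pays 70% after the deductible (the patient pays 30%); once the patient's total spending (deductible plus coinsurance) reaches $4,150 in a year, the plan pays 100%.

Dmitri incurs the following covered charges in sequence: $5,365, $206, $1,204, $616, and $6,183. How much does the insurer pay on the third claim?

$842.80

Bill 1, $5,365: deductible takes $1,749, $3,616 remains; patient's 30% is $1,084.80. Patient pays $2,833.80; OOP now $2,833.80. Insurer: $5,365 − $2,833.80 = $2,531.20.
Bill 2, $206: 30% coinsurance on $206 = $61.80. Cost to patient: $61.80. OOP to date $2,895.60. Insurer: $206 − $61.80 = $144.20.
Bill 3, $1,204: deductible met; 30% of $1,204 = $361.20. Patient owes $361.20 (running OOP $3,256.80). Plan pays $1,204 − $361.20 = $842.80.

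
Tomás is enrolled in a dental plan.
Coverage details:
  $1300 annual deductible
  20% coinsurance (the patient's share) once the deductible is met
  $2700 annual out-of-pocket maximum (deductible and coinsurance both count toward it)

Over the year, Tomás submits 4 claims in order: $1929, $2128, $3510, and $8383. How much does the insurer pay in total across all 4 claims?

Claim 1 — $1929: $1300 finishes the deductible; $629 goes to coinsurance; patient's 20% is $125.80. Patient owes $1425.80 (running OOP $1425.80). Plan pays $1929 − $1425.80 = $503.20.
Claim 2 — $2128: deductible already satisfied, so patient's share is 20% × $2128 = $425.60. Patient pays $425.60; OOP now $1851.40. Insurer: $2128 − $425.60 = $1702.40.
Claim 3 — $3510: 20% coinsurance on $3510 = $702. Cost to patient: $702. OOP to date $2553.40. Insurer: $3510 − $702 = $2808.
Claim 4 — $8383: 20% coinsurance on $8383 = $1676.60. Adding that to $2553.40 gives $4230, past the $2700 cap; patient pays only $2700 − $2553.40 = $146.60. Insurer: $8383 − $146.60 = $8236.40.
Insurer total = bills − patient's total = $15950 − $2700 = $13250.

$13250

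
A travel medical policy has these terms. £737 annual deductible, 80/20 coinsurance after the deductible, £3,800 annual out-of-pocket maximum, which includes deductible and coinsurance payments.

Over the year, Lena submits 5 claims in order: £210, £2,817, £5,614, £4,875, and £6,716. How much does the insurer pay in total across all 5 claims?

#1 (£210): all of it applies to the deductible. Traveler owes £210 (running OOP £210). Plan pays £210 − £210 = £0.
#2 (£2,817): deductible takes £527, £2,290 remains; 20% of £2,290 = £458. Traveler pays £985; OOP now £1,195. Insurer: £2,817 − £985 = £1,832.
#3 (£5,614): 20% coinsurance on £5,614 = £1,122.80. Traveler pays £1,122.80; OOP now £2,317.80. Insurer: £5,614 − £1,122.80 = £4,491.20.
#4 (£4,875): deductible already satisfied, so traveler's share is 20% × £4,875 = £975. Traveler owes £975 (running OOP £3,292.80). Insurer: £4,875 − £975 = £3,900.
#5 (£6,716): deductible already satisfied, so traveler's share is 20% × £6,716 = £1,343.20. Adding that to £3,292.80 gives £4,636, past the £3,800 cap; traveler pays only £3,800 − £3,292.80 = £507.20. Insurer: £6,716 − £507.20 = £6,208.80.
Insurer total: £0 + £1,832 + £4,491.20 + £3,900 + £6,208.80 = £16,432.

£16,432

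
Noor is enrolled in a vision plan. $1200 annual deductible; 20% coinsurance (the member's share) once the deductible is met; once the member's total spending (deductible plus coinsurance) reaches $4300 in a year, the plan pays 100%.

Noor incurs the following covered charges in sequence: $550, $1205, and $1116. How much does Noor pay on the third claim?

Bill 1, $550: entire amount goes to the deductible. Member owes $550 (running OOP $550).
Bill 2, $1205: $650 to deductible, leaving $555; member's 20% is $111. Member owes $761 (running OOP $1311).
Bill 3, $1116: deductible already satisfied, so member's share is 20% × $1116 = $223.20. Cost to member: $223.20. OOP to date $1534.20.

$223.20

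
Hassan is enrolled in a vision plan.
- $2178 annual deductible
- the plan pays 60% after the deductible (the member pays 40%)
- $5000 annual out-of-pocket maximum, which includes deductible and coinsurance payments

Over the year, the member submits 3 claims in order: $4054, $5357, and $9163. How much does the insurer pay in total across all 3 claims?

Claim 1 ($4054): $2178 to deductible, leaving $1876; 40% of $1876 = $750.40. Cost to member: $2928.40. OOP to date $2928.40. Plan pays $4054 − $2928.40 = $1125.60.
Claim 2 ($5357): 40% coinsurance on $5357 = $2142.80. Adding that to $2928.40 gives $5071.20, past the $5000 cap; member pays only $5000 − $2928.40 = $2071.60. Insurer: $5357 − $2071.60 = $3285.40.
Claim 3 ($9163): deductible met; 40% of $9163 = $3665.20. That would push OOP to $8665.20, over the $5000 cap, so member pays $5000 − $5000 = $0. Insurer: $9163 − $0 = $9163.
Insurer total = bills − member's total = $18574 − $5000 = $13574.

$13574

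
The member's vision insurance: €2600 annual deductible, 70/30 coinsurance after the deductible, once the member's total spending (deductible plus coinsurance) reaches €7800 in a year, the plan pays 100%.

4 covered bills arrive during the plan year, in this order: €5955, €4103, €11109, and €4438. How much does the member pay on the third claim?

€2962.60

Bill 1, €5955: deductible takes €2600, €3355 remains; 30% of €3355 = €1006.50. Cost to member: €3606.50. OOP to date €3606.50.
Bill 2, €4103: deductible met; 30% of €4103 = €1230.90. Member owes €1230.90 (running OOP €4837.40).
Bill 3, €11109: deductible already satisfied, so member's share is 30% × €11109 = €3332.70. That would push OOP to €8170.10, over the €7800 cap, so member pays €7800 − €4837.40 = €2962.60.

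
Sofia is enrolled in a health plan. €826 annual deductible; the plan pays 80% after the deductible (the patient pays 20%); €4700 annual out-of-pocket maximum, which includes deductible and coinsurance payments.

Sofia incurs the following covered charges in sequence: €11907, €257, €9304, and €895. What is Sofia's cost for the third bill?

€1606.40

Bill 1, €11907: €826 to deductible, leaving €11081; patient's 20% is €2216.20. Cost to patient: €3042.20. OOP to date €3042.20.
Bill 2, €257: 20% coinsurance on €257 = €51.40. Patient owes €51.40 (running OOP €3093.60).
Bill 3, €9304: deductible met; 20% of €9304 = €1860.80. That would push OOP to €4954.40, over the €4700 cap, so patient pays €4700 − €3093.60 = €1606.40.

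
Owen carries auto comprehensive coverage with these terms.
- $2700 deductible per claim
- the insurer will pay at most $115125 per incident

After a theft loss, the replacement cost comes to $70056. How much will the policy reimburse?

Less the $2700 deductible: $70056 − $2700 = $67356.
$67356 ≤ $115125, so the limit doesn't bind; insurer pays $67356.

$67356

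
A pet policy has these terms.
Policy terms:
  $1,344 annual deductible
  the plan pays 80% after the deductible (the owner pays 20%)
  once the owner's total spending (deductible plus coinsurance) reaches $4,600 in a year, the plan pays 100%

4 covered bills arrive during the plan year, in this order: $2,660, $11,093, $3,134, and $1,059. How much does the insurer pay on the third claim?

Claim 1 ($2,660): $1,344 to deductible, leaving $1,316; coinsurance $1,316 × 20% = $263.20. Owner owes $1,607.20 (running OOP $1,607.20). Insurer: $2,660 − $1,607.20 = $1,052.80.
Claim 2 ($11,093): 20% coinsurance on $11,093 = $2,218.60. Owner pays $2,218.60; OOP now $3,825.80. Insurer: $11,093 − $2,218.60 = $8,874.40.
Claim 3 ($3,134): deductible met; 20% of $3,134 = $626.80. Owner owes $626.80 (running OOP $4,452.60). Insurer: $3,134 − $626.80 = $2,507.20.

$2,507.20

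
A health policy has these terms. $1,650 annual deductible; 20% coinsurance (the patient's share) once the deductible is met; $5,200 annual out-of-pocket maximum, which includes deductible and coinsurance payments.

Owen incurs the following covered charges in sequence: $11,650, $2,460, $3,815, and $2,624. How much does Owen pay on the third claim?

$763

Bill 1, $11,650: $1,650 to deductible, leaving $10,000; patient's 20% is $2,000. Cost to patient: $3,650. OOP to date $3,650.
Bill 2, $2,460: deductible already satisfied, so patient's share is 20% × $2,460 = $492. Patient owes $492 (running OOP $4,142).
Bill 3, $3,815: deductible already satisfied, so patient's share is 20% × $3,815 = $763. Patient owes $763 (running OOP $4,905).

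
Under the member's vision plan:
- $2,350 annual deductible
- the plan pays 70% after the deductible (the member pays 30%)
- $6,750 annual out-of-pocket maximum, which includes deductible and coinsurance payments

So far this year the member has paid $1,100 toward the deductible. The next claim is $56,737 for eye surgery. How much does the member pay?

$5,650

Remaining deductible: $2,350 − $1,100 = $1,250.
The remaining $55,487 (= $56,737 − $1,250) moves to coinsurance.
Member's 30% share of $55,487 is $16,646.10.
Member responsibility before any cap: $1,250 + $16,646.10 = $17,896.10.
Year-to-date out-of-pocket would reach $1,100 + $17,896.10 = $18,996.10, above the $6,750 maximum, so the member pays only $6,750 − $1,100 = $5,650.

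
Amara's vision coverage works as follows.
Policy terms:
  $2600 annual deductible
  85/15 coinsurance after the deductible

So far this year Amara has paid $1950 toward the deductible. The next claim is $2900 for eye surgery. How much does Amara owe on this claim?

Remaining deductible: $2600 − $1950 = $650.
After the $650 deductible portion, $2900 − $650 = $2250 is subject to coinsurance.
Coinsurance: $2250 × 15% = $337.50.
So the member owes $650 + $337.50 = $987.50.

$987.50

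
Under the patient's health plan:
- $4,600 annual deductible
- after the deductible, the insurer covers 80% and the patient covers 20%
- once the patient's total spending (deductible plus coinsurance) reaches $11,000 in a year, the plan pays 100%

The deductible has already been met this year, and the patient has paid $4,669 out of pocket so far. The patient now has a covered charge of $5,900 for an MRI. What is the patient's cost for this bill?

The deductible is already satisfied, so the full bill goes to coinsurance.
Coinsurance: $5,900 × 20% = $1,180.
Year-to-date out-of-pocket becomes $4,669 + $1,180 = $5,849, still under the $11,000 maximum, so no cap applies.

$1,180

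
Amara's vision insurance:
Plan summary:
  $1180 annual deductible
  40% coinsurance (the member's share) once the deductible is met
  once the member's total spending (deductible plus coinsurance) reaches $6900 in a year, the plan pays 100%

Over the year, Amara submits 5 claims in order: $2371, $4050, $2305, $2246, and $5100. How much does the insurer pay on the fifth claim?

$3296.80

#1 ($2371): $1180 finishes the deductible; $1191 goes to coinsurance; 40% of $1191 = $476.40. Member owes $1656.40 (running OOP $1656.40). Insurer: $2371 − $1656.40 = $714.60.
#2 ($4050): deductible already satisfied, so member's share is 40% × $4050 = $1620. Cost to member: $1620. OOP to date $3276.40. Plan pays $4050 − $1620 = $2430.
#3 ($2305): deductible met; 40% of $2305 = $922. Member owes $922 (running OOP $4198.40). Plan pays $2305 − $922 = $1383.
#4 ($2246): 40% coinsurance on $2246 = $898.40. Cost to member: $898.40. OOP to date $5096.80. Plan pays $2246 − $898.40 = $1347.60.
#5 ($5100): deductible met; 40% of $5100 = $2040. Adding that to $5096.80 gives $7136.80, past the $6900 cap; member pays only $6900 − $5096.80 = $1803.20. Plan pays $5100 − $1803.20 = $3296.80.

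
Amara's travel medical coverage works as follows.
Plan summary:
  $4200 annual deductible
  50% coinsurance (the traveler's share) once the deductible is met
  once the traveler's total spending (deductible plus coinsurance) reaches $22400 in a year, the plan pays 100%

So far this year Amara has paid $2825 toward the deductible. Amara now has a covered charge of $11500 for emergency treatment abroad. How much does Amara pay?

Remaining deductible: $4200 − $2825 = $1375.
The remaining $10125 (= $11500 − $1375) moves to coinsurance.
Traveler's 50% share of $10125 is $5062.50.
Traveler responsibility before any cap: $1375 + $5062.50 = $6437.50.
Total out-of-pocket so far would be $2825 + $6437.50 = $9262.50, below the $22400 cap — no reduction.

$6437.50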